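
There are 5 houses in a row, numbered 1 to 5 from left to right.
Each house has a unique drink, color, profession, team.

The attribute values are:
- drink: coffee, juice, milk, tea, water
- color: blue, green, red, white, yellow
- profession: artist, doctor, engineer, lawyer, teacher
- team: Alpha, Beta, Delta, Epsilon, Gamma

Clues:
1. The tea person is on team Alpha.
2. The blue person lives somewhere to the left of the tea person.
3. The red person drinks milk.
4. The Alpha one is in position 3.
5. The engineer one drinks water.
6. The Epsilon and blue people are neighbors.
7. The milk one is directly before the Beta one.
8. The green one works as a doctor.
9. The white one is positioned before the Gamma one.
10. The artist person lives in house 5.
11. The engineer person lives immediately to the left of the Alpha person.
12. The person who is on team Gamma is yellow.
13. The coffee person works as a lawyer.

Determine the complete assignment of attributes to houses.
Solution:

House | Drink | Color | Profession | Team
-----------------------------------------
  1   | milk | red | teacher | Epsilon
  2   | water | blue | engineer | Beta
  3   | tea | green | doctor | Alpha
  4   | coffee | white | lawyer | Delta
  5   | juice | yellow | artist | Gamma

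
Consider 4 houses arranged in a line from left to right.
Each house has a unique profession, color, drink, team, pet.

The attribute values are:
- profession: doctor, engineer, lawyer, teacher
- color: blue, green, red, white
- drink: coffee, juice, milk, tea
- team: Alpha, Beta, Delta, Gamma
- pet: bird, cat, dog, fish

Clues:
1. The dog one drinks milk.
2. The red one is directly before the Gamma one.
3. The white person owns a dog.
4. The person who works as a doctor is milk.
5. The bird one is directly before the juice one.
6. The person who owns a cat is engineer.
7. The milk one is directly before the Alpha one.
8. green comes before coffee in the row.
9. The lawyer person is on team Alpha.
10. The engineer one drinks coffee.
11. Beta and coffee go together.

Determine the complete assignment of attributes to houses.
Solution:

House | Profession | Color | Drink | Team | Pet
-----------------------------------------------
  1   | doctor | white | milk | Delta | dog
  2   | lawyer | red | tea | Alpha | bird
  3   | teacher | green | juice | Gamma | fish
  4   | engineer | blue | coffee | Beta | cat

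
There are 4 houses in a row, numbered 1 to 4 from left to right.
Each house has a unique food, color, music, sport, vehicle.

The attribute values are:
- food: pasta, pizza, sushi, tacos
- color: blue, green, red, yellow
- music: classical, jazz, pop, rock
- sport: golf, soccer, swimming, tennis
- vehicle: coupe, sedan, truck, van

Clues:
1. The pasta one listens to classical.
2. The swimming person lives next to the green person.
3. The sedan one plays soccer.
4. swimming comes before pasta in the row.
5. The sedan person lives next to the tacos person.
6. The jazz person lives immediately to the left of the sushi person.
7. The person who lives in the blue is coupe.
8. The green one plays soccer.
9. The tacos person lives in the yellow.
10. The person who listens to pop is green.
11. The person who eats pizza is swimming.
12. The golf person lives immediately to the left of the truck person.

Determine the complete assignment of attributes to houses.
Solution:

House | Food | Color | Music | Sport | Vehicle
----------------------------------------------
  1   | pizza | blue | jazz | swimming | coupe
  2   | sushi | green | pop | soccer | sedan
  3   | tacos | yellow | rock | golf | van
  4   | pasta | red | classical | tennis | truck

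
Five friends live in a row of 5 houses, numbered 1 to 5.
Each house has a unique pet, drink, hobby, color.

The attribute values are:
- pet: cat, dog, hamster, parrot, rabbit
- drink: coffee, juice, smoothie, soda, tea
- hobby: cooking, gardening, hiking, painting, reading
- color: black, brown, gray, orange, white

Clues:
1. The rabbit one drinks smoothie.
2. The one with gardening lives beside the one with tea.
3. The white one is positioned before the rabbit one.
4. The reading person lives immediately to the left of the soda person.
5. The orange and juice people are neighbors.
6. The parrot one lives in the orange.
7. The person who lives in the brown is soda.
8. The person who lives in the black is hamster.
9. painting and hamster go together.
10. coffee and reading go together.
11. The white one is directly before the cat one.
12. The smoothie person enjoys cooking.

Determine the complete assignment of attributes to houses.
Solution:

House | Pet | Drink | Hobby | Color
-----------------------------------
  1   | dog | coffee | reading | white
  2   | cat | soda | gardening | brown
  3   | parrot | tea | hiking | orange
  4   | hamster | juice | painting | black
  5   | rabbit | smoothie | cooking | gray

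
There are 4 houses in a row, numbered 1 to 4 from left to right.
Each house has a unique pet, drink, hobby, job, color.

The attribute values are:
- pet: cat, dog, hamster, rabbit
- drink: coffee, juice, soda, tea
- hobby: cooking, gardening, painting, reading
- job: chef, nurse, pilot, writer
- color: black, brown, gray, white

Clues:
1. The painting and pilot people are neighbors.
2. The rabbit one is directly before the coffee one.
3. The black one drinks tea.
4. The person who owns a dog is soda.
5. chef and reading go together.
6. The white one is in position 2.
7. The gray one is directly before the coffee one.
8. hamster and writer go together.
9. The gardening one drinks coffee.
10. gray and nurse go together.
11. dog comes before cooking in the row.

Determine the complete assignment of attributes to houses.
Solution:

House | Pet | Drink | Hobby | Job | Color
-----------------------------------------
  1   | rabbit | juice | painting | nurse | gray
  2   | cat | coffee | gardening | pilot | white
  3   | dog | soda | reading | chef | brown
  4   | hamster | tea | cooking | writer | black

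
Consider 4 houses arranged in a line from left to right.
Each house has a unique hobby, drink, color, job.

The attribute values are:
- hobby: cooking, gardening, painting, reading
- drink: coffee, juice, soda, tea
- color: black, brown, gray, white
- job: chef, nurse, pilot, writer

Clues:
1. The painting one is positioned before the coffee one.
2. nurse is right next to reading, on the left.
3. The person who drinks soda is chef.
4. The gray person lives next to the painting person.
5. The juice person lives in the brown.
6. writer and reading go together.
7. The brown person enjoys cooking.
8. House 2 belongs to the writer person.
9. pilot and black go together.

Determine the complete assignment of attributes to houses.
Solution:

House | Hobby | Drink | Color | Job
-----------------------------------
  1   | cooking | juice | brown | nurse
  2   | reading | tea | gray | writer
  3   | painting | soda | white | chef
  4   | gardening | coffee | black | pilot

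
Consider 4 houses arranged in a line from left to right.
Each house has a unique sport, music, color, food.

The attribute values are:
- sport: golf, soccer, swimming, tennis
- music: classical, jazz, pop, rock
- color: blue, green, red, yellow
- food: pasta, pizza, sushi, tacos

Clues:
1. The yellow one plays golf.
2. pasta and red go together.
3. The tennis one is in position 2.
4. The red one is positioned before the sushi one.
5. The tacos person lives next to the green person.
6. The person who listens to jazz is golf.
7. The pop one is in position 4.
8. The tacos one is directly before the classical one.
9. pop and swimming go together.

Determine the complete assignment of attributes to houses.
Solution:

House | Sport | Music | Color | Food
------------------------------------
  1   | golf | jazz | yellow | tacos
  2   | tennis | classical | green | pizza
  3   | soccer | rock | red | pasta
  4   | swimming | pop | blue | sushi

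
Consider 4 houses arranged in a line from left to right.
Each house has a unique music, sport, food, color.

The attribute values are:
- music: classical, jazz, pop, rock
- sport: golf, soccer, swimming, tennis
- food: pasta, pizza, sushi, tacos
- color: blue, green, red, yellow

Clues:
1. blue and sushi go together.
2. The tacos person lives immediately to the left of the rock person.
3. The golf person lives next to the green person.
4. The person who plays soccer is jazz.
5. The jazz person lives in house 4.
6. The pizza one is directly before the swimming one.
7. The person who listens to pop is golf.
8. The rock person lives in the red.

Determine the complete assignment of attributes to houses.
Solution:

House | Music | Sport | Food | Color
------------------------------------
  1   | pop | golf | pizza | yellow
  2   | classical | swimming | tacos | green
  3   | rock | tennis | pasta | red
  4   | jazz | soccer | sushi | blue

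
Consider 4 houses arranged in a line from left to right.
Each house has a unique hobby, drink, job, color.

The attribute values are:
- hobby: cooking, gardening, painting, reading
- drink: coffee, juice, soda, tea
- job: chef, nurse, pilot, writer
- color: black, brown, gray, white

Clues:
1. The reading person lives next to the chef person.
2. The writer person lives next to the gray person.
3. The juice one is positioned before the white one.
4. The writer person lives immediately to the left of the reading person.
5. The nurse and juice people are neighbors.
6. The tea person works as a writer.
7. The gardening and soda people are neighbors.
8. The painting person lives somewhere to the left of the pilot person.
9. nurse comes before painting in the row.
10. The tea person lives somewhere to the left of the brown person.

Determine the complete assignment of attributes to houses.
Solution:

House | Hobby | Drink | Job | Color
-----------------------------------
  1   | gardening | tea | writer | black
  2   | reading | soda | nurse | gray
  3   | painting | juice | chef | brown
  4   | cooking | coffee | pilot | white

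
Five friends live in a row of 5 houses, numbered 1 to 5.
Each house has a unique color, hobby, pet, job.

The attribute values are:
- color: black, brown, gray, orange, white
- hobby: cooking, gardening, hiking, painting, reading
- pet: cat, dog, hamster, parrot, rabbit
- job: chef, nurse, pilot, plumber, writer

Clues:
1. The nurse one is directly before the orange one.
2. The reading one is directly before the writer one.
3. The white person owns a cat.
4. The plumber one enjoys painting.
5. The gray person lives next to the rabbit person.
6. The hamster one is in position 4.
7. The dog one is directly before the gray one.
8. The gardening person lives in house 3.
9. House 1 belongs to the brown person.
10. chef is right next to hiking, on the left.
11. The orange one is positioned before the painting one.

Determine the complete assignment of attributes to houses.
Solution:

House | Color | Hobby | Pet | Job
---------------------------------
  1   | brown | reading | dog | chef
  2   | gray | hiking | parrot | writer
  3   | black | gardening | rabbit | nurse
  4   | orange | cooking | hamster | pilot
  5   | white | painting | cat | plumber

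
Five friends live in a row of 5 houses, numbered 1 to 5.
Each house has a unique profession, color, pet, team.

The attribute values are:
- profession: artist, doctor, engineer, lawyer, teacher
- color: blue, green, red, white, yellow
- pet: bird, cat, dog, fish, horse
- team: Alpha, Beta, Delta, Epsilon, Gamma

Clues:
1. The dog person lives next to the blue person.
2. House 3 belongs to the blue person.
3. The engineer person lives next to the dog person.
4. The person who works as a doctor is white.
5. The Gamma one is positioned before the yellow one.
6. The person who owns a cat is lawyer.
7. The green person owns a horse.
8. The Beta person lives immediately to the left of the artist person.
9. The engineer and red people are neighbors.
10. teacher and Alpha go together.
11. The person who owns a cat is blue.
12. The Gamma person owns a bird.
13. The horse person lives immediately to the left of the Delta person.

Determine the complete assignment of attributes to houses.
Solution:

House | Profession | Color | Pet | Team
---------------------------------------
  1   | engineer | green | horse | Beta
  2   | artist | red | dog | Delta
  3   | lawyer | blue | cat | Epsilon
  4   | doctor | white | bird | Gamma
  5   | teacher | yellow | fish | Alpha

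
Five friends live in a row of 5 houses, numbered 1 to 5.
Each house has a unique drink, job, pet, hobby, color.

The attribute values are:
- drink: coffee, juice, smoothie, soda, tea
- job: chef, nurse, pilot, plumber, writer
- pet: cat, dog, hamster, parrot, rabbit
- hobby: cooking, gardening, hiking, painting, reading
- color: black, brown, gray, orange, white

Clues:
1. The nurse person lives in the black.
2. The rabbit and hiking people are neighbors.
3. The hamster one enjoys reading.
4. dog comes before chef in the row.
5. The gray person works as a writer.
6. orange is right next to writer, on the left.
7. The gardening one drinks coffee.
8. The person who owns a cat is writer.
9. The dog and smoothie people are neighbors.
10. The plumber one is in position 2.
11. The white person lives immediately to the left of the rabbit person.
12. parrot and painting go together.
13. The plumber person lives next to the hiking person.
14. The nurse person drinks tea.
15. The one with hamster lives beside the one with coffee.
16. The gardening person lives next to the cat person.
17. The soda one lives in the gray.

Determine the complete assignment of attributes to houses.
Solution:

House | Drink | Job | Pet | Hobby | Color
-----------------------------------------
  1   | juice | pilot | hamster | reading | white
  2   | coffee | plumber | rabbit | gardening | orange
  3   | soda | writer | cat | hiking | gray
  4   | tea | nurse | dog | cooking | black
  5   | smoothie | chef | parrot | painting | brown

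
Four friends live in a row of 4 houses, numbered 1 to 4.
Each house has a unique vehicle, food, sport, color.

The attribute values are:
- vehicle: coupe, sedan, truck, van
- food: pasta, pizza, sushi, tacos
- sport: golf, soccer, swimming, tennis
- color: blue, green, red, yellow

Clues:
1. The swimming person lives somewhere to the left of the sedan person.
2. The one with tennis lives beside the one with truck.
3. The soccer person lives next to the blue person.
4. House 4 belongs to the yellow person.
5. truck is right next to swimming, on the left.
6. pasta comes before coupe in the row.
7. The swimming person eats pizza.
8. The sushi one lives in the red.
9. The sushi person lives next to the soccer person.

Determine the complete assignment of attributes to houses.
Solution:

House | Vehicle | Food | Sport | Color
--------------------------------------
  1   | van | sushi | tennis | red
  2   | truck | pasta | soccer | green
  3   | coupe | pizza | swimming | blue
  4   | sedan | tacos | golf | yellow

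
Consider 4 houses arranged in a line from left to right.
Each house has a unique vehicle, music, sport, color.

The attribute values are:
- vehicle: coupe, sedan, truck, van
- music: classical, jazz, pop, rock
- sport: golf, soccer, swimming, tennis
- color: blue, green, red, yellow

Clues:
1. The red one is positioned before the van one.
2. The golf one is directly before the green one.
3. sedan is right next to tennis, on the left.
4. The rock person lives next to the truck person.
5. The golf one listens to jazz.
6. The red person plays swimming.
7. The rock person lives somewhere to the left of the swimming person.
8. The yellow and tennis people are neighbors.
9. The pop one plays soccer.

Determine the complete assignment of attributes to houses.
Solution:

House | Vehicle | Music | Sport | Color
---------------------------------------
  1   | sedan | jazz | golf | yellow
  2   | coupe | rock | tennis | green
  3   | truck | classical | swimming | red
  4   | van | pop | soccer | blue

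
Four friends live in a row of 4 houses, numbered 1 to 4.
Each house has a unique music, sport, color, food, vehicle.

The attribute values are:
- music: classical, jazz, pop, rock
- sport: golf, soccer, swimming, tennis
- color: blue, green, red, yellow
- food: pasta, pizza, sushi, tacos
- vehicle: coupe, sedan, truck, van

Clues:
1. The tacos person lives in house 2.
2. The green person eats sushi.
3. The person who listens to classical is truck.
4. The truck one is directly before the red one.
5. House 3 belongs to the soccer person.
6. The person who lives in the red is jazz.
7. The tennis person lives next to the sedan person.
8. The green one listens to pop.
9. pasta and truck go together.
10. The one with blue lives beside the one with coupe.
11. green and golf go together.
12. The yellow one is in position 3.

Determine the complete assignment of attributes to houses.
Solution:

House | Music | Sport | Color | Food | Vehicle
----------------------------------------------
  1   | classical | swimming | blue | pasta | truck
  2   | jazz | tennis | red | tacos | coupe
  3   | rock | soccer | yellow | pizza | sedan
  4   | pop | golf | green | sushi | van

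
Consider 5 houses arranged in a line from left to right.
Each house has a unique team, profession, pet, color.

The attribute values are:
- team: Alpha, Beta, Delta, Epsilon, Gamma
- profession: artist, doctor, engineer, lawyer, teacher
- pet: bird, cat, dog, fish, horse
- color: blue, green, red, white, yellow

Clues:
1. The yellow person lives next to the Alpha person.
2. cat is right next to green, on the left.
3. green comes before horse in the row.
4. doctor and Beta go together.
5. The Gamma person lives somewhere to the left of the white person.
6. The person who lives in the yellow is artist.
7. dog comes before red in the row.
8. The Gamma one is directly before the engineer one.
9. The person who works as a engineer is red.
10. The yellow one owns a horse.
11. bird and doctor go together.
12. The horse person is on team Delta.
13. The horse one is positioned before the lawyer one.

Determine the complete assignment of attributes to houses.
Solution:

House | Team | Profession | Pet | Color
---------------------------------------
  1   | Gamma | teacher | dog | blue
  2   | Epsilon | engineer | cat | red
  3   | Beta | doctor | bird | green
  4   | Delta | artist | horse | yellow
  5   | Alpha | lawyer | fish | white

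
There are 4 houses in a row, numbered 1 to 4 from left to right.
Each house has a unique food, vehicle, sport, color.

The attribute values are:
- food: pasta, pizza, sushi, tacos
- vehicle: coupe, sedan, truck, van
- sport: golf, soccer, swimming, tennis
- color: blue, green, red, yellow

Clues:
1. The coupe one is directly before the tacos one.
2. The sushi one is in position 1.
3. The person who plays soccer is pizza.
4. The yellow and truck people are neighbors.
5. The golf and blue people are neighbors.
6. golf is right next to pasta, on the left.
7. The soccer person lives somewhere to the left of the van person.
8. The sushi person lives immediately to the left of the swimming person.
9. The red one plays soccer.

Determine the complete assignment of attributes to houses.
Solution:

House | Food | Vehicle | Sport | Color
--------------------------------------
  1   | sushi | sedan | golf | yellow
  2   | pasta | truck | swimming | blue
  3   | pizza | coupe | soccer | red
  4   | tacos | van | tennis | green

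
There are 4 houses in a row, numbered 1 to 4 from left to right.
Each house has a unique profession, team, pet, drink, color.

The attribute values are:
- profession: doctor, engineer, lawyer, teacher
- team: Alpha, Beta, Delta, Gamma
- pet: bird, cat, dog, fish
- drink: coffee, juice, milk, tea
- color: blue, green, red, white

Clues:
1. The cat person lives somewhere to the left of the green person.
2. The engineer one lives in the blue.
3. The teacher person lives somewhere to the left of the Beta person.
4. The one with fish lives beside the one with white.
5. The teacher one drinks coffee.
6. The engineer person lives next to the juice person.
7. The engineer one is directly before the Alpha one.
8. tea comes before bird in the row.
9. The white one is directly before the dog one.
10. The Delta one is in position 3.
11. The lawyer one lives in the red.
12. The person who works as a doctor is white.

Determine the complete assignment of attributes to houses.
Solution:

House | Profession | Team | Pet | Drink | Color
-----------------------------------------------
  1   | engineer | Gamma | fish | tea | blue
  2   | doctor | Alpha | cat | juice | white
  3   | teacher | Delta | dog | coffee | green
  4   | lawyer | Beta | bird | milk | red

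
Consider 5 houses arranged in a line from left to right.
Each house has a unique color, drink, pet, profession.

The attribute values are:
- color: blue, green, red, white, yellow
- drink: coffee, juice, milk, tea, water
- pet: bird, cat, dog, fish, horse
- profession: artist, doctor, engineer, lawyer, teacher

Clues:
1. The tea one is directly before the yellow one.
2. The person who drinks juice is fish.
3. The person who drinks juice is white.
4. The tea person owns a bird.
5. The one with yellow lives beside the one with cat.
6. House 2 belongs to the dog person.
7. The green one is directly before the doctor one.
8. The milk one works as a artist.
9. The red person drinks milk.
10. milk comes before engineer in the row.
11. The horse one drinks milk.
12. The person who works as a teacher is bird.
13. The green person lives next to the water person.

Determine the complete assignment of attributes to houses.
Solution:

House | Color | Drink | Pet | Profession
----------------------------------------
  1   | green | tea | bird | teacher
  2   | yellow | water | dog | doctor
  3   | blue | coffee | cat | lawyer
  4   | red | milk | horse | artist
  5   | white | juice | fish | engineer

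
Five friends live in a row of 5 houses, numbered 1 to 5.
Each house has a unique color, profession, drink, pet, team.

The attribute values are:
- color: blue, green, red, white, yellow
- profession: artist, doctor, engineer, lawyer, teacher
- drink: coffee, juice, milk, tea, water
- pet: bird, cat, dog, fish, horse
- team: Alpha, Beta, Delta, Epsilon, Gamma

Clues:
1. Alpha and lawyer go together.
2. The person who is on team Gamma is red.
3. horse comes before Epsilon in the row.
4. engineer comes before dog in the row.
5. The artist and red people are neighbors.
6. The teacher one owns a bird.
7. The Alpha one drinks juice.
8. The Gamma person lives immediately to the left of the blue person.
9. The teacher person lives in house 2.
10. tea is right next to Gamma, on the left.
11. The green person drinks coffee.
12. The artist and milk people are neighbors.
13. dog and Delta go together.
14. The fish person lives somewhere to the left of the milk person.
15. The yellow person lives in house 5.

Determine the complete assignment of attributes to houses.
Solution:

House | Color | Profession | Drink | Pet | Team
-----------------------------------------------
  1   | white | artist | tea | fish | Beta
  2   | red | teacher | milk | bird | Gamma
  3   | blue | lawyer | juice | horse | Alpha
  4   | green | engineer | coffee | cat | Epsilon
  5   | yellow | doctor | water | dog | Delta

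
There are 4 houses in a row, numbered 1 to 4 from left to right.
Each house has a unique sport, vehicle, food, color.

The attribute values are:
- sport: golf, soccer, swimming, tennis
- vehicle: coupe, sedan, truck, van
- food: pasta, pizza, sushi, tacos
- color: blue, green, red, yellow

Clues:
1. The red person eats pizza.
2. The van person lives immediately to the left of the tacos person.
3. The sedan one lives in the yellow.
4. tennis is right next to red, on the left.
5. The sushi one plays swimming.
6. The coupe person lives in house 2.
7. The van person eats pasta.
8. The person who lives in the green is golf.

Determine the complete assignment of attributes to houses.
Solution:

House | Sport | Vehicle | Food | Color
--------------------------------------
  1   | golf | van | pasta | green
  2   | tennis | coupe | tacos | blue
  3   | soccer | truck | pizza | red
  4   | swimming | sedan | sushi | yellow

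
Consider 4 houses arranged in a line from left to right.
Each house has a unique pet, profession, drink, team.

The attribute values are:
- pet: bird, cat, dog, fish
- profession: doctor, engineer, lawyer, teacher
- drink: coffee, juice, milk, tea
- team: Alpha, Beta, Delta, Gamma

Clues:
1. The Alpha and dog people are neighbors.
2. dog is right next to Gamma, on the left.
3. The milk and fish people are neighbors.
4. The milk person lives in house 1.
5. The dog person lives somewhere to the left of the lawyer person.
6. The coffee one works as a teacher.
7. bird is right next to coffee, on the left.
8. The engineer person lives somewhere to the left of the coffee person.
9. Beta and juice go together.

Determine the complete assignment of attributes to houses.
Solution:

House | Pet | Profession | Drink | Team
---------------------------------------
  1   | bird | engineer | milk | Delta
  2   | fish | teacher | coffee | Alpha
  3   | dog | doctor | juice | Beta
  4   | cat | lawyer | tea | Gamma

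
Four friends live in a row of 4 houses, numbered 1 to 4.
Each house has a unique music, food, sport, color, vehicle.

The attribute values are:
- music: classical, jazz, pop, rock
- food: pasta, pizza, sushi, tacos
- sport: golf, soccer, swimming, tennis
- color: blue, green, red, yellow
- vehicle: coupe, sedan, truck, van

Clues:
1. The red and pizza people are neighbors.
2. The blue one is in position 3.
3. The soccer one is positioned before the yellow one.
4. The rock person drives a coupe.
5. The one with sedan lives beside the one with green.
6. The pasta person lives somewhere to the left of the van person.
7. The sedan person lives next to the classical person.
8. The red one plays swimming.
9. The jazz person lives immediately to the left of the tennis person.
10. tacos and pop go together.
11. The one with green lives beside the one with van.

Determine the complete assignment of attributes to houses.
Solution:

House | Music | Food | Sport | Color | Vehicle
----------------------------------------------
  1   | jazz | pasta | swimming | red | sedan
  2   | classical | pizza | tennis | green | truck
  3   | pop | tacos | soccer | blue | van
  4   | rock | sushi | golf | yellow | coupe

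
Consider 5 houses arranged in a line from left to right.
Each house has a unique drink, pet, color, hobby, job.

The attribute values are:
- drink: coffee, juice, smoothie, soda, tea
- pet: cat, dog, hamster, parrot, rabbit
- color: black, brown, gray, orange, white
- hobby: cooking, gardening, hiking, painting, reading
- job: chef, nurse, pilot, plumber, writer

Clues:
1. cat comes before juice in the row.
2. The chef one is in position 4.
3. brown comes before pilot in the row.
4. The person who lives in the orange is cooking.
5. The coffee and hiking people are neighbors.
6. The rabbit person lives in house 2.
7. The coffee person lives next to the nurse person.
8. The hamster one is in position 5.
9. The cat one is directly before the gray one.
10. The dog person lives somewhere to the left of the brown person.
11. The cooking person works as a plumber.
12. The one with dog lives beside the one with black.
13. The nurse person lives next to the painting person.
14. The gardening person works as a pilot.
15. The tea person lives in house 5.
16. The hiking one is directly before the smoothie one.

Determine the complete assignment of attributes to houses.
Solution:

House | Drink | Pet | Color | Hobby | Job
-----------------------------------------
  1   | coffee | dog | orange | cooking | plumber
  2   | soda | rabbit | black | hiking | nurse
  3   | smoothie | cat | brown | painting | writer
  4   | juice | parrot | gray | reading | chef
  5   | tea | hamster | white | gardening | pilot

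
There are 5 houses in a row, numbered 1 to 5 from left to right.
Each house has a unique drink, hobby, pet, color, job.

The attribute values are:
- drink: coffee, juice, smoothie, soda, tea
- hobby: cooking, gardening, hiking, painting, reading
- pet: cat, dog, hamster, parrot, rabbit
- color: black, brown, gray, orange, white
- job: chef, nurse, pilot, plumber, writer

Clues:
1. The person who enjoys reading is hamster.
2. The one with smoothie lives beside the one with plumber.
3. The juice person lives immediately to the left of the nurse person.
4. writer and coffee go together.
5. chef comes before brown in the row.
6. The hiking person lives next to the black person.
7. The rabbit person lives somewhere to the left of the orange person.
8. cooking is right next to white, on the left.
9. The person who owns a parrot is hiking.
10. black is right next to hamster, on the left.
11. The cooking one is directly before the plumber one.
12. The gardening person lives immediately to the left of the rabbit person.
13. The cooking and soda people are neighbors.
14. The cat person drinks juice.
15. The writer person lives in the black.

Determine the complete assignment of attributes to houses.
Solution:

House | Drink | Hobby | Pet | Color | Job
-----------------------------------------
  1   | juice | gardening | cat | gray | chef
  2   | smoothie | cooking | rabbit | brown | nurse
  3   | soda | hiking | parrot | white | plumber
  4   | coffee | painting | dog | black | writer
  5   | tea | reading | hamster | orange | pilot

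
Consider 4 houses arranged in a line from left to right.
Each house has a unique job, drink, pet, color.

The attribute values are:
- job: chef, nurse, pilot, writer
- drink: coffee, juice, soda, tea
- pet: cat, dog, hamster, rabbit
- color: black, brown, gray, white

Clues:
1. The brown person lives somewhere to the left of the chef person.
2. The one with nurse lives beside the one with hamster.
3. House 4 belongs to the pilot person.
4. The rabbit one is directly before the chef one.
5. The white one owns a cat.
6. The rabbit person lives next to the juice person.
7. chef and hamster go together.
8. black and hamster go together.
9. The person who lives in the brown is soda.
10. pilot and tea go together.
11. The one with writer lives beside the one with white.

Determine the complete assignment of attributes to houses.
Solution:

House | Job | Drink | Pet | Color
---------------------------------
  1   | nurse | soda | rabbit | brown
  2   | chef | juice | hamster | black
  3   | writer | coffee | dog | gray
  4   | pilot | tea | cat | white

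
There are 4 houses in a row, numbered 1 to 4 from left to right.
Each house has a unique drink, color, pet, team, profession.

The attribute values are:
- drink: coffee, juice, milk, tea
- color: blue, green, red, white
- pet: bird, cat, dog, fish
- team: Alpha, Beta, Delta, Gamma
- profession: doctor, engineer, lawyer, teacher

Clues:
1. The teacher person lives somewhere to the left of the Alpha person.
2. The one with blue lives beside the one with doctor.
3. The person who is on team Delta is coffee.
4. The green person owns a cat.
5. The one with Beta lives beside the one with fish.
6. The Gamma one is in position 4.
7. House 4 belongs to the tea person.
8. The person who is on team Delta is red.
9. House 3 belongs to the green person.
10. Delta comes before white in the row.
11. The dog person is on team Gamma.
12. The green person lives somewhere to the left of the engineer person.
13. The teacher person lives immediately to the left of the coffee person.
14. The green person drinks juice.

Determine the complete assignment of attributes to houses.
Solution:

House | Drink | Color | Pet | Team | Profession
-----------------------------------------------
  1   | milk | blue | bird | Beta | teacher
  2   | coffee | red | fish | Delta | doctor
  3   | juice | green | cat | Alpha | lawyer
  4   | tea | white | dog | Gamma | engineer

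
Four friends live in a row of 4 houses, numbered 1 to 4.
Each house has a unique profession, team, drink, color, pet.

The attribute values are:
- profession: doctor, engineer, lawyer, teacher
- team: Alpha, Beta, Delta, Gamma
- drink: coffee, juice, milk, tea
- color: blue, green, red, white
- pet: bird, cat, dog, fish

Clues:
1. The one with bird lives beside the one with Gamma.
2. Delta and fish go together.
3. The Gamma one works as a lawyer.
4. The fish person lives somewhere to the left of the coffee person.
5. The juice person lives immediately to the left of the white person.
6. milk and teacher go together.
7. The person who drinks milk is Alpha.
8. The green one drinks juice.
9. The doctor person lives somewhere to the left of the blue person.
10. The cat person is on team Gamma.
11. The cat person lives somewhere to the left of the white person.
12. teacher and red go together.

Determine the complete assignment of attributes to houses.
Solution:

House | Profession | Team | Drink | Color | Pet
-----------------------------------------------
  1   | teacher | Alpha | milk | red | bird
  2   | lawyer | Gamma | juice | green | cat
  3   | doctor | Delta | tea | white | fish
  4   | engineer | Beta | coffee | blue | dog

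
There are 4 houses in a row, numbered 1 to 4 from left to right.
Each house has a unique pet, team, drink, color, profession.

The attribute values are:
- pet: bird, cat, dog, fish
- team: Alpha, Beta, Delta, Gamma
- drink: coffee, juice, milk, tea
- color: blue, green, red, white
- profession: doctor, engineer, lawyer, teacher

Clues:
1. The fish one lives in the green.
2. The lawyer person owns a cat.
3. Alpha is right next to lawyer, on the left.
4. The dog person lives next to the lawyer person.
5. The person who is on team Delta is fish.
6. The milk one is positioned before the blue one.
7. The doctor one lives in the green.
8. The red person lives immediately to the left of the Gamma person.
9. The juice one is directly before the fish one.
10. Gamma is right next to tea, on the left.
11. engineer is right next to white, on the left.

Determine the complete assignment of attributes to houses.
Solution:

House | Pet | Team | Drink | Color | Profession
-----------------------------------------------
  1   | dog | Alpha | milk | red | engineer
  2   | cat | Gamma | juice | white | lawyer
  3   | fish | Delta | tea | green | doctor
  4   | bird | Beta | coffee | blue | teacher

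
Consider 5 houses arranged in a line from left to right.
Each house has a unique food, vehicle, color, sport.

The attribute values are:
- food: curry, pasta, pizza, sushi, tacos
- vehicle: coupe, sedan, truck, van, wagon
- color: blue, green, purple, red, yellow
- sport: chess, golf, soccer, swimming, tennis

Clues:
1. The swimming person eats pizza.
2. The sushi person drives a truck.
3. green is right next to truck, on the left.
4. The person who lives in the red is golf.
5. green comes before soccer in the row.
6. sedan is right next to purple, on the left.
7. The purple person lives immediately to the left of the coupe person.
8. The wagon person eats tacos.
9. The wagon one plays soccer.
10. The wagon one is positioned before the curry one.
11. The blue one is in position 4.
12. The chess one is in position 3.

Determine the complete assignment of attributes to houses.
Solution:

House | Food | Vehicle | Color | Sport
--------------------------------------
  1   | pizza | sedan | green | swimming
  2   | sushi | truck | purple | tennis
  3   | pasta | coupe | yellow | chess
  4   | tacos | wagon | blue | soccer
  5   | curry | van | red | golf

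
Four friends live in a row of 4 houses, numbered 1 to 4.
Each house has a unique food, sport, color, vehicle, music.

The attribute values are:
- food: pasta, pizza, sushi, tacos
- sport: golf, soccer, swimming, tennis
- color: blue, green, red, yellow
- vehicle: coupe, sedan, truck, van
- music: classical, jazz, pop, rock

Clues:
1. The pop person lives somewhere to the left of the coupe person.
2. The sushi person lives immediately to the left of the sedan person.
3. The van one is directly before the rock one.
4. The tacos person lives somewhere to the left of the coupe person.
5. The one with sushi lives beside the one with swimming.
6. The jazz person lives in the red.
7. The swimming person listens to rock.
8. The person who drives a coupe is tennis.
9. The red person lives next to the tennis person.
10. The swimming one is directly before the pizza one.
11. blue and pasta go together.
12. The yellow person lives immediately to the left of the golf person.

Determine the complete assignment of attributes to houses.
Solution:

House | Food | Sport | Color | Vehicle | Music
----------------------------------------------
  1   | sushi | soccer | green | van | pop
  2   | tacos | swimming | yellow | sedan | rock
  3   | pizza | golf | red | truck | jazz
  4   | pasta | tennis | blue | coupe | classical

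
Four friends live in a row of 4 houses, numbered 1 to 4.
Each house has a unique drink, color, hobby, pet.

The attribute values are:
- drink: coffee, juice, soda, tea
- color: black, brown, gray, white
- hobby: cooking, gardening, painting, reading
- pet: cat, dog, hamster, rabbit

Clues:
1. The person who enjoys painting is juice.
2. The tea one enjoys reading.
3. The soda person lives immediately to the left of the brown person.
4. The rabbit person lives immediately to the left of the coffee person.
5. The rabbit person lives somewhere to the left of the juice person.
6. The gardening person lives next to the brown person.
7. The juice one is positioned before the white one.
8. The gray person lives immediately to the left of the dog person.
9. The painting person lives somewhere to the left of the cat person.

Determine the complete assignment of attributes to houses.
Solution:

House | Drink | Color | Hobby | Pet
-----------------------------------
  1   | soda | gray | gardening | rabbit
  2   | coffee | brown | cooking | dog
  3   | juice | black | painting | hamster
  4   | tea | white | reading | cat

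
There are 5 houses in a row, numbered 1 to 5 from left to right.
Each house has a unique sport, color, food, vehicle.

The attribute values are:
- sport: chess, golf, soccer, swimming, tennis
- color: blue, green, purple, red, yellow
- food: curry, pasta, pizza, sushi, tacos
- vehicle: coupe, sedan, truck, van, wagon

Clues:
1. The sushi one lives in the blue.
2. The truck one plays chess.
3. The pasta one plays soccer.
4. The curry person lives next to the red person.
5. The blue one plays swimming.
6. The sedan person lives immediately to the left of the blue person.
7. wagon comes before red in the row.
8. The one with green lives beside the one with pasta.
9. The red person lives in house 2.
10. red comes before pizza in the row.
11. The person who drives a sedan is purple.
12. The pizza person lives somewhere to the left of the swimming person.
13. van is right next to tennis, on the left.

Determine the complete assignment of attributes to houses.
Solution:

House | Sport | Color | Food | Vehicle
--------------------------------------
  1   | golf | green | curry | wagon
  2   | soccer | red | pasta | van
  3   | tennis | purple | pizza | sedan
  4   | swimming | blue | sushi | coupe
  5   | chess | yellow | tacos | truck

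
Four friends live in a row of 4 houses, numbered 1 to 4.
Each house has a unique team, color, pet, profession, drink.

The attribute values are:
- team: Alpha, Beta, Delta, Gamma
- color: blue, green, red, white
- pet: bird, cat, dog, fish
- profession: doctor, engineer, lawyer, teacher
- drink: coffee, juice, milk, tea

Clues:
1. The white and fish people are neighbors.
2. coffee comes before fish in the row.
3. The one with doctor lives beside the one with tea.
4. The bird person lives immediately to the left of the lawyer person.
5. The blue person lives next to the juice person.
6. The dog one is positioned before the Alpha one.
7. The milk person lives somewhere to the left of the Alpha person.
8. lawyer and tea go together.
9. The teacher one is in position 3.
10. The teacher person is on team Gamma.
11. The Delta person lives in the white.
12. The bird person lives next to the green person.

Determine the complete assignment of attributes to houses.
Solution:

House | Team | Color | Pet | Profession | Drink
-----------------------------------------------
  1   | Delta | white | bird | doctor | coffee
  2   | Beta | green | fish | lawyer | tea
  3   | Gamma | blue | dog | teacher | milk
  4   | Alpha | red | cat | engineer | juice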